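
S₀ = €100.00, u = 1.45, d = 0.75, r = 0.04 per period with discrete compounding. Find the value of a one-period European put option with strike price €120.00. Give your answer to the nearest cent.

Risk-neutral probability p = (1 + 0.04 − 0.75)/(1.45 − 0.75) = 0.2900/0.7000 = 0.4143
Terminal stock prices: S_u = 145, S_d = 75
Terminal payoffs (K − S): max(-25, 0) = 0, max(45, 0) = 45
Node 0 (S = 100): V_0 = 1/1.04·[0.4143·0.0000 + 0.5857·45.0000] = 25.3434

€25.34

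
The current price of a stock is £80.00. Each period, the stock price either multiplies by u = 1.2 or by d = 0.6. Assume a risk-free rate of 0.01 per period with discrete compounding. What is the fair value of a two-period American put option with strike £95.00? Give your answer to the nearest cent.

£22.67

Risk-neutral probability p = (1 + 0.01 − 0.6)/(1.2 − 0.6) = 0.4100/0.6000 = 0.6833
Terminal stock prices: S_uu = 115.2, S_ud = 57.6, S_dd = 28.8
Terminal payoffs (K − S): max(-20.2, 0) = 0, max(37.4, 0) = 37.4, max(66.2, 0) = 66.2
Node u (S = 96): continuation = 1/1.01·[0.6833·0.0000 + 0.3167·37.4000] = 11.7261; exercise value = 0.0000 ≤ continuation, so V_u = 11.7261
Node d (S = 48): continuation = 1/1.01·[0.6833·37.4000 + 0.3167·66.2000] = 46.0594; exercise value = 47.0000 > continuation, so V_d = 47.0000 (exercise)
Node 0 (S = 80): continuation = 1/1.01·[0.6833·11.7261 + 0.3167·47.0000] = 22.6695; exercise value = 15.0000 ≤ continuation, so V_0 = 22.6695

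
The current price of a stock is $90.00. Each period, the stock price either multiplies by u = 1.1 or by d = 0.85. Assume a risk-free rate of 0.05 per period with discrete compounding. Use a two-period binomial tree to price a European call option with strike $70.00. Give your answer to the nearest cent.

Risk-neutral probability p = (1 + 0.05 − 0.85)/(1.1 − 0.85) = 0.2000/0.2500 = 0.8000
Terminal stock prices: S_uu = 108.9, S_ud = 84.15, S_dd = 65.02
Terminal payoffs (S − K): max(38.9, 0) = 38.9, max(14.15, 0) = 14.15, max(-4.975, 0) = 0
Node u (S = 99): V_u = 1/1.05·[0.8000·38.9000 + 0.2000·14.1500] = 32.3333
Node d (S = 76.5): V_d = 1/1.05·[0.8000·14.1500 + 0.2000·0.0000] = 10.7810
Node 0 (S = 90): V_0 = 1/1.05·[0.8000·32.3333 + 0.2000·10.7810] = 26.6884

$26.69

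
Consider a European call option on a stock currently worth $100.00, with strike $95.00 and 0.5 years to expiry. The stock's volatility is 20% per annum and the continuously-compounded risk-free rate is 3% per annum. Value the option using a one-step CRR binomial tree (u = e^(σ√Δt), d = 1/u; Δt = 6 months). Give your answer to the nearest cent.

CRR parameters: u = e^(σ√Δt) = e^(0.2·√0.5) = 1.1519, d = 1/u = 0.8681
Per-period rate: rΔt = 0.03·0.5 = 0.015, so R = e^0.015 = 1.0151
Risk-neutral probability p = (e^0.015 − 0.8681)/(1.1519 − 0.8681) = 0.1470/0.2838 = 0.5180
Terminal stock prices: S_u = 115.2, S_d = 86.81
Terminal payoffs (S − K): max(20.19, 0) = 20.19, max(-8.188, 0) = 0
Node 0 (S = 100): V_0 = e^(−0.015)·[0.5180·20.1910 + 0.4820·0.0000] = 10.3024

$10.30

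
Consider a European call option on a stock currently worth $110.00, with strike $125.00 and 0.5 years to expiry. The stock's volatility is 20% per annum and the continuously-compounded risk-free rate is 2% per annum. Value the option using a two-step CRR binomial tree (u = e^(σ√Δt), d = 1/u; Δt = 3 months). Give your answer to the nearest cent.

$2.32

CRR parameters: u = e^(σ√Δt) = e^(0.2·√0.25) = 1.1052, d = 1/u = 0.9048
Per-period rate: rΔt = 0.02·0.25 = 0.005, so R = e^0.005 = 1.0050
Risk-neutral probability p = (e^0.005 − 0.9048)/(1.1052 − 0.9048) = 0.1002/0.2003 = 0.5000
Terminal stock prices: S_uu = 134.4, S_ud = 110, S_dd = 90.06
Terminal payoffs (S − K): max(9.354, 0) = 9.354, max(-15, 0) = 0, max(-34.94, 0) = 0
Node u (S = 121.6): V_u = e^(−0.005)·[0.5000·9.3543 + 0.5000·0.0000] = 4.6542
Node d (S = 99.53): V_d = e^(−0.005)·[0.5000·0.0000 + 0.5000·0.0000] = 0.0000
Node 0 (S = 110): V_0 = e^(−0.005)·[0.5000·4.6542 + 0.5000·0.0000] = 2.3157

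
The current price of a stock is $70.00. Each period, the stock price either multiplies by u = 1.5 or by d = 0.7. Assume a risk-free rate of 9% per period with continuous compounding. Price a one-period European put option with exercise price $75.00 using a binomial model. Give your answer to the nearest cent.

Risk-neutral probability p = (e^0.09 − 0.7)/(1.5 − 0.7) = 0.3942/0.8000 = 0.4927
Terminal stock prices: S_u = 105, S_d = 49
Terminal payoffs (K − S): max(-30, 0) = 0, max(26, 0) = 26
Node 0 (S = 70): V_0 = e^(−0.09)·[0.4927·0.0000 + 0.5073·26.0000] = 12.0541

$12.05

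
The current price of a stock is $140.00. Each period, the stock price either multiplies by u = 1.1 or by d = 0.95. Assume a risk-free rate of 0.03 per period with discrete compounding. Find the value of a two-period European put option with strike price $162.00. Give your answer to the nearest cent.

Risk-neutral probability p = (1 + 0.03 − 0.95)/(1.1 − 0.95) = 0.0800/0.1500 = 0.5333
Terminal stock prices: S_uu = 169.4, S_ud = 146.3, S_dd = 126.3
Terminal payoffs (K − S): max(-7.4, 0) = 0, max(15.7, 0) = 15.7, max(35.65, 0) = 35.65
Node u (S = 154): V_u = 1/1.03·[0.5333·0.0000 + 0.4667·15.7000] = 7.1133
Node d (S = 133): V_d = 1/1.03·[0.5333·15.7000 + 0.4667·35.6500] = 24.2816
Node 0 (S = 140): V_0 = 1/1.03·[0.5333·7.1133 + 0.4667·24.2816] = 14.6846

$14.68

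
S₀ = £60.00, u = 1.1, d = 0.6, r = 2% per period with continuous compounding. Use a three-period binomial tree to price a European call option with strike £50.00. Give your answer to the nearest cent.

Risk-neutral probability p = (e^0.02 − 0.6)/(1.1 − 0.6) = 0.4202/0.5000 = 0.8404
Terminal stock prices: S_uuu = 79.86, S_uud = 43.56, S_udd = 23.76, S_ddd = 12.96
Terminal payoffs (S − K): max(29.86, 0) = 29.86, max(-6.44, 0) = 0, max(-26.24, 0) = 0, max(-37.04, 0) = 0
Node uu (S = 72.6): V_uu = e^(−0.02)·[0.8404·29.8600 + 0.1596·0.0000] = 24.5975
Node ud (S = 39.6): V_ud = e^(−0.02)·[0.8404·0.0000 + 0.1596·0.0000] = 0.0000
Node dd (S = 21.6): V_dd = e^(−0.02)·[0.8404·0.0000 + 0.1596·0.0000] = 0.0000
Node u (S = 66): V_u = e^(−0.02)·[0.8404·24.5975 + 0.1596·0.0000] = 20.2625
Node d (S = 36): V_d = e^(−0.02)·[0.8404·0.0000 + 0.1596·0.0000] = 0.0000
Node 0 (S = 60): V_0 = e^(−0.02)·[0.8404·20.2625 + 0.1596·0.0000] = 16.6915

£16.69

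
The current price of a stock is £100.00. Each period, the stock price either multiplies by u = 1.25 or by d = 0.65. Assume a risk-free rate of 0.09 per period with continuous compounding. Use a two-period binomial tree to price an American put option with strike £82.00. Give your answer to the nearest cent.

Risk-neutral probability p = (e^0.09 − 0.65)/(1.25 − 0.65) = 0.4442/0.6000 = 0.7403
Terminal stock prices: S_uu = 156.2, S_ud = 81.25, S_dd = 42.25
Terminal payoffs (K − S): max(-74.25, 0) = 0, max(0.75, 0) = 0.75, max(39.75, 0) = 39.75
Node u (S = 125): continuation = e^(−0.09)·[0.7403·0.0000 + 0.2597·0.7500] = 0.1780; exercise value = 0.0000 ≤ continuation, so V_u = 0.1780
Node d (S = 65): continuation = e^(−0.09)·[0.7403·0.7500 + 0.2597·39.7500] = 9.9424; exercise value = 17.0000 > continuation, so V_d = 17.0000 (exercise)
Node 0 (S = 100): continuation = e^(−0.09)·[0.7403·0.1780 + 0.2597·17.0000] = 4.1555; exercise value = 0.0000 ≤ continuation, so V_0 = 4.1555

£4.16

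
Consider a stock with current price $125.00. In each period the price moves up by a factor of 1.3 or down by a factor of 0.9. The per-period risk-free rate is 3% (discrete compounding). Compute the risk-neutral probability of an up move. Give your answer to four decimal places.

p = 0.3250

Risk-neutral probability p = (1 + 0.03 − 0.9)/(1.3 − 0.9) = 0.1300/0.4000 = 0.3250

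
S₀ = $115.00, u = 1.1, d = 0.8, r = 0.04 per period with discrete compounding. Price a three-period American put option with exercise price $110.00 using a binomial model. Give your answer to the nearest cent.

$4.76

Risk-neutral probability p = (1 + 0.04 − 0.8)/(1.1 − 0.8) = 0.2400/0.3000 = 0.8000
Terminal stock prices: S_uuu = 153.1, S_uud = 111.3, S_udd = 80.96, S_ddd = 58.88
Terminal payoffs (K − S): max(-43.07, 0) = 0, max(-1.32, 0) = 0, max(29.04, 0) = 29.04, max(51.12, 0) = 51.12
Node uu (S = 139.2): continuation = 1/1.04·[0.8000·0.0000 + 0.2000·0.0000] = 0.0000; exercise value = 0.0000 ≤ continuation, so V_uu = 0.0000
Node ud (S = 101.2): continuation = 1/1.04·[0.8000·0.0000 + 0.2000·29.0400] = 5.5846; exercise value = 8.8000 > continuation, so V_ud = 8.8000 (exercise)
Node dd (S = 73.6): continuation = 1/1.04·[0.8000·29.0400 + 0.2000·51.1200] = 32.1692; exercise value = 36.4000 > continuation, so V_dd = 36.4000 (exercise)
Node u (S = 126.5): continuation = 1/1.04·[0.8000·0.0000 + 0.2000·8.8000] = 1.6923; exercise value = 0.0000 ≤ continuation, so V_u = 1.6923
Node d (S = 92): continuation = 1/1.04·[0.8000·8.8000 + 0.2000·36.4000] = 13.7692; exercise value = 18.0000 > continuation, so V_d = 18.0000 (exercise)
Node 0 (S = 115): continuation = 1/1.04·[0.8000·1.6923 + 0.2000·18.0000] = 4.7633; exercise value = 0.0000 ≤ continuation, so V_0 = 4.7633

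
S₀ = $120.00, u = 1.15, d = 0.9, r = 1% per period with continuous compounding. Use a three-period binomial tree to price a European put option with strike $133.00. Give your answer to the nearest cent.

Risk-neutral probability p = (e^0.01 − 0.9)/(1.15 − 0.9) = 0.1101/0.2500 = 0.4402
Terminal stock prices: S_uuu = 182.5, S_uud = 142.8, S_udd = 111.8, S_ddd = 87.48
Terminal payoffs (K − S): max(-49.5, 0) = 0, max(-9.83, 0) = 0, max(21.22, 0) = 21.22, max(45.52, 0) = 45.52
Node uu (S = 158.7): V_uu = e^(−0.01)·[0.4402·0.0000 + 0.5598·0.0000] = 0.0000
Node ud (S = 124.2): V_ud = e^(−0.01)·[0.4402·0.0000 + 0.5598·21.2200] = 11.7607
Node dd (S = 97.2): V_dd = e^(−0.01)·[0.4402·21.2200 + 0.5598·45.5200] = 34.4766
Node u (S = 138): V_u = e^(−0.01)·[0.4402·0.0000 + 0.5598·11.7607] = 6.5181
Node d (S = 108): V_d = e^(−0.01)·[0.4402·11.7607 + 0.5598·34.4766] = 24.2335
Node 0 (S = 120): V_0 = e^(−0.01)·[0.4402·6.5181 + 0.5598·24.2335] = 16.2717

$16.27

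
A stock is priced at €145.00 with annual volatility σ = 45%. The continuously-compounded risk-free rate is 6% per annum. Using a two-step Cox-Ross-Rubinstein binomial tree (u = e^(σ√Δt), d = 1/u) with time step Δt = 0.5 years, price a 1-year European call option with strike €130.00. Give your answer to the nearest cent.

€36.76

CRR parameters: u = e^(σ√Δt) = e^(0.45·√0.5) = 1.3746, d = 1/u = 0.7275
Per-period rate: rΔt = 0.06·0.5 = 0.03, so R = e^0.03 = 1.0305
Risk-neutral probability p = (e^0.03 − 0.7275)/(1.3746 − 0.7275) = 0.3030/0.6472 = 0.4682
Terminal stock prices: S_uu = 274, S_ud = 145, S_dd = 76.73
Terminal payoffs (S − K): max(144, 0) = 144, max(15, 0) = 15, max(-53.27, 0) = 0
Node u (S = 199.3): V_u = e^(−0.03)·[0.4682·144.0005 + 0.5318·15.0000] = 73.1661
Node d (S = 105.5): V_d = e^(−0.03)·[0.4682·15.0000 + 0.5318·0.0000] = 6.8150
Node 0 (S = 145): V_0 = e^(−0.03)·[0.4682·73.1661 + 0.5318·6.8150] = 36.7592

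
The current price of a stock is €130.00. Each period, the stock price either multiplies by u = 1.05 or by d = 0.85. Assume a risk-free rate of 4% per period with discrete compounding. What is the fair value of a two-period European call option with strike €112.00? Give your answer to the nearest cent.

Risk-neutral probability p = (1 + 0.04 − 0.85)/(1.05 − 0.85) = 0.1900/0.2000 = 0.9500
Terminal stock prices: S_uu = 143.3, S_ud = 116, S_dd = 93.92
Terminal payoffs (S − K): max(31.33, 0) = 31.33, max(4.025, 0) = 4.025, max(-18.08, 0) = 0
Node u (S = 136.5): V_u = 1/1.04·[0.9500·31.3250 + 0.0500·4.0250] = 28.8077
Node d (S = 110.5): V_d = 1/1.04·[0.9500·4.0250 + 0.0500·0.0000] = 3.6767
Node 0 (S = 130): V_0 = 1/1.04·[0.9500·28.8077 + 0.0500·3.6767] = 26.4915

€26.49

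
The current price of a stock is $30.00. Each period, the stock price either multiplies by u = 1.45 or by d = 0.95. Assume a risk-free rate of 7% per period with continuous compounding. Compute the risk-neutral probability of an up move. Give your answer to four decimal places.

Risk-neutral probability p = (e^0.07 − 0.95)/(1.45 − 0.95) = 0.1225/0.5000 = 0.2450

p = 0.2450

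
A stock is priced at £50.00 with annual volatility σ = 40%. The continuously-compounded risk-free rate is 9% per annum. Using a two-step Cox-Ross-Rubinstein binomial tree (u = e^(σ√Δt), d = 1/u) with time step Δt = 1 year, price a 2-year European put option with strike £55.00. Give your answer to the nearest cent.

£8.45

CRR parameters: u = e^(σ√Δt) = e^(0.4·√1) = 1.4918, d = 1/u = 0.6703
Per-period rate: rΔt = 0.09·1 = 0.09, so R = e^0.09 = 1.0942
Risk-neutral probability p = (e^0.09 − 0.6703)/(1.4918 − 0.6703) = 0.4239/0.8215 = 0.5159
Terminal stock prices: S_uu = 111.3, S_ud = 50, S_dd = 22.47
Terminal payoffs (K − S): max(-56.28, 0) = 0, max(5, 0) = 5, max(32.53, 0) = 32.53
Node u (S = 74.59): V_u = e^(−0.09)·[0.5159·0.0000 + 0.4841·5.0000] = 2.2119
Node d (S = 33.52): V_d = e^(−0.09)·[0.5159·5.0000 + 0.4841·32.5336] = 16.7502
Node 0 (S = 50): V_0 = e^(−0.09)·[0.5159·2.2119 + 0.4841·16.7502] = 8.4531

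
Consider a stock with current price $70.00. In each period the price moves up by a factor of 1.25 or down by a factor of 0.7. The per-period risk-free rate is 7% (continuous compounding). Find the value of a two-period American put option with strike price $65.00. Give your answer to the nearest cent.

$5.53

Risk-neutral probability p = (e^0.07 − 0.7)/(1.25 − 0.7) = 0.3725/0.5500 = 0.6773
Terminal stock prices: S_uu = 109.4, S_ud = 61.25, S_dd = 34.3
Terminal payoffs (K − S): max(-44.38, 0) = 0, max(3.75, 0) = 3.75, max(30.7, 0) = 30.7
Node u (S = 87.5): continuation = e^(−0.07)·[0.6773·0.0000 + 0.3227·3.7500] = 1.1284; exercise value = 0.0000 ≤ continuation, so V_u = 1.1284
Node d (S = 49): continuation = e^(−0.07)·[0.6773·3.7500 + 0.3227·30.7000] = 11.6056; exercise value = 16.0000 > continuation, so V_d = 16.0000 (exercise)
Node 0 (S = 70): continuation = e^(−0.07)·[0.6773·1.1284 + 0.3227·16.0000] = 5.5269; exercise value = 0.0000 ≤ continuation, so V_0 = 5.5269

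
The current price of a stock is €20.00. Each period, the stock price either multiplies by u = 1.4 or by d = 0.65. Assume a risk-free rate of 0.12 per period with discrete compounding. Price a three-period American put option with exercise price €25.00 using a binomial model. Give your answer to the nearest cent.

Risk-neutral probability p = (1 + 0.12 − 0.65)/(1.4 − 0.65) = 0.4700/0.7500 = 0.6267
Terminal stock prices: S_uuu = 54.88, S_uud = 25.48, S_udd = 11.83, S_ddd = 5.492
Terminal payoffs (K − S): max(-29.88, 0) = 0, max(-0.48, 0) = 0, max(13.17, 0) = 13.17, max(19.51, 0) = 19.51
Node uu (S = 39.2): continuation = 1/1.12·[0.6267·0.0000 + 0.3733·0.0000] = 0.0000; exercise value = 0.0000 ≤ continuation, so V_uu = 0.0000
Node ud (S = 18.2): continuation = 1/1.12·[0.6267·0.0000 + 0.3733·13.1700] = 4.3900; exercise value = 6.8000 > continuation, so V_ud = 6.8000 (exercise)
Node dd (S = 8.45): continuation = 1/1.12·[0.6267·13.1700 + 0.3733·19.5075] = 13.8714; exercise value = 16.5500 > continuation, so V_dd = 16.5500 (exercise)
Node u (S = 28): continuation = 1/1.12·[0.6267·0.0000 + 0.3733·6.8000] = 2.2667; exercise value = 0.0000 ≤ continuation, so V_u = 2.2667
Node d (S = 13): continuation = 1/1.12·[0.6267·6.8000 + 0.3733·16.5500] = 9.3214; exercise value = 12.0000 > continuation, so V_d = 12.0000 (exercise)
Node 0 (S = 20): continuation = 1/1.12·[0.6267·2.2667 + 0.3733·12.0000] = 5.2683; exercise value = 5.0000 ≤ continuation, so V_0 = 5.2683

€5.27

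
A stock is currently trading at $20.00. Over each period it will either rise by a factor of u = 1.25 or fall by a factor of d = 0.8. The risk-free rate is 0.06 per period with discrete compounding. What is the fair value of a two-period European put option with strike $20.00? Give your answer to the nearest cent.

Risk-neutral probability p = (1 + 0.06 − 0.8)/(1.25 − 0.8) = 0.2600/0.4500 = 0.5778
Terminal stock prices: S_uu = 31.25, S_ud = 20, S_dd = 12.8
Terminal payoffs (K − S): max(-11.25, 0) = 0, max(0, 0) = 0, max(7.2, 0) = 7.2
Node u (S = 25): V_u = 1/1.06·[0.5778·0.0000 + 0.4222·0.0000] = 0.0000
Node d (S = 16): V_d = 1/1.06·[0.5778·0.0000 + 0.4222·7.2000] = 2.8679
Node 0 (S = 20): V_0 = 1/1.06·[0.5778·0.0000 + 0.4222·2.8679] = 1.1424

$1.14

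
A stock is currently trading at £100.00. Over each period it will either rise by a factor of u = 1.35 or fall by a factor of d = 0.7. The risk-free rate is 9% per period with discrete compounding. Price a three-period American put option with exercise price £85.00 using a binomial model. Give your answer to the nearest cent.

£7.64

Risk-neutral probability p = (1 + 0.09 − 0.7)/(1.35 − 0.7) = 0.3900/0.6500 = 0.6000
Terminal stock prices: S_uuu = 246, S_uud = 127.6, S_udd = 66.15, S_ddd = 34.3
Terminal payoffs (K − S): max(-161, 0) = 0, max(-42.58, 0) = 0, max(18.85, 0) = 18.85, max(50.7, 0) = 50.7
Node uu (S = 182.3): continuation = 1/1.09·[0.6000·0.0000 + 0.4000·0.0000] = 0.0000; exercise value = 0.0000 ≤ continuation, so V_uu = 0.0000
Node ud (S = 94.5): continuation = 1/1.09·[0.6000·0.0000 + 0.4000·18.8500] = 6.9174; exercise value = 0.0000 ≤ continuation, so V_ud = 6.9174
Node dd (S = 49): continuation = 1/1.09·[0.6000·18.8500 + 0.4000·50.7000] = 28.9817; exercise value = 36.0000 > continuation, so V_dd = 36.0000 (exercise)
Node u (S = 135): continuation = 1/1.09·[0.6000·0.0000 + 0.4000·6.9174] = 2.5385; exercise value = 0.0000 ≤ continuation, so V_u = 2.5385
Node d (S = 70): continuation = 1/1.09·[0.6000·6.9174 + 0.4000·36.0000] = 17.0188; exercise value = 15.0000 ≤ continuation, so V_d = 17.0188
Node 0 (S = 100): continuation = 1/1.09·[0.6000·2.5385 + 0.4000·17.0188] = 7.6428; exercise value = 0.0000 ≤ continuation, so V_0 = 7.6428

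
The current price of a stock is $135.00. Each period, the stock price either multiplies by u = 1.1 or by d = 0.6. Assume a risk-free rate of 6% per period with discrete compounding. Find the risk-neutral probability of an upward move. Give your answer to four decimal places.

Risk-neutral probability p = (1 + 0.06 − 0.6)/(1.1 − 0.6) = 0.4600/0.5000 = 0.9200

p = 0.9200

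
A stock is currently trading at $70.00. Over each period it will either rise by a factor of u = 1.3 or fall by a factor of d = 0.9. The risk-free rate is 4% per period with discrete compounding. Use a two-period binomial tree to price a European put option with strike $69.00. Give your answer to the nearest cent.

Risk-neutral probability p = (1 + 0.04 − 0.9)/(1.3 − 0.9) = 0.1400/0.4000 = 0.3500
Terminal stock prices: S_uu = 118.3, S_ud = 81.9, S_dd = 56.7
Terminal payoffs (K − S): max(-49.3, 0) = 0, max(-12.9, 0) = 0, max(12.3, 0) = 12.3
Node u (S = 91): V_u = 1/1.04·[0.3500·0.0000 + 0.6500·0.0000] = 0.0000
Node d (S = 63): V_d = 1/1.04·[0.3500·0.0000 + 0.6500·12.3000] = 7.6875
Node 0 (S = 70): V_0 = 1/1.04·[0.3500·0.0000 + 0.6500·7.6875] = 4.8047

$4.80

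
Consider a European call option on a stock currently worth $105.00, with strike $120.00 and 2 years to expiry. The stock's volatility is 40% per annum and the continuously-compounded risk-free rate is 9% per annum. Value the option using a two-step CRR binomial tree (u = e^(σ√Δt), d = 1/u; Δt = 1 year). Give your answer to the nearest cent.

$25.28

CRR parameters: u = e^(σ√Δt) = e^(0.4·√1) = 1.4918, d = 1/u = 0.6703
Per-period rate: rΔt = 0.09·1 = 0.09, so R = e^0.09 = 1.0942
Risk-neutral probability p = (e^0.09 − 0.6703)/(1.4918 − 0.6703) = 0.4239/0.8215 = 0.5159
Terminal stock prices: S_uu = 233.7, S_ud = 105, S_dd = 47.18
Terminal payoffs (S − K): max(113.7, 0) = 113.7, max(-15, 0) = 0, max(-72.82, 0) = 0
Node u (S = 156.6): V_u = e^(−0.09)·[0.5159·113.6818 + 0.4841·0.0000] = 53.6057
Node d (S = 70.38): V_d = e^(−0.09)·[0.5159·0.0000 + 0.4841·0.0000] = 0.0000
Node 0 (S = 105): V_0 = e^(−0.09)·[0.5159·53.6057 + 0.4841·0.0000] = 25.2773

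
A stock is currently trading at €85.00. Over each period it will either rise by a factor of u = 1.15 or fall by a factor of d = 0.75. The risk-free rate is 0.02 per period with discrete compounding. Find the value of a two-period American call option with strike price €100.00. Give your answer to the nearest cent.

€5.44

Risk-neutral probability p = (1 + 0.02 − 0.75)/(1.15 − 0.75) = 0.2700/0.4000 = 0.6750
Terminal stock prices: S_uu = 112.4, S_ud = 73.31, S_dd = 47.81
Terminal payoffs (S − K): max(12.41, 0) = 12.41, max(-26.69, 0) = 0, max(-52.19, 0) = 0
Node u (S = 97.75): continuation = 1/1.02·[0.6750·12.4125 + 0.3250·0.0000] = 8.2142; exercise value = 0.0000 ≤ continuation, so V_u = 8.2142
Node d (S = 63.75): continuation = 1/1.02·[0.6750·0.0000 + 0.3250·0.0000] = 0.0000; exercise value = 0.0000 ≤ continuation, so V_d = 0.0000
Node 0 (S = 85): continuation = 1/1.02·[0.6750·8.2142 + 0.3250·0.0000] = 5.4358; exercise value = 0.0000 ≤ continuation, so V_0 = 5.4358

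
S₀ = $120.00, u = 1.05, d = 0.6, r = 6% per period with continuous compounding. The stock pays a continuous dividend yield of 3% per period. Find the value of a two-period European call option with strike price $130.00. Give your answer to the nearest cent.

$1.87

Per-period risk-free factor R = e^0.06 = 1.0618; dividend-adjusted growth = e^(0.06−0.03) = 1.0305.
Risk-neutral probability p = (1.0305 − 0.6)/(1.05 − 0.6) = 0.4305/0.4500 = 0.9566
Terminal stock prices: S_uu = 132.3, S_ud = 75.6, S_dd = 43.2
Terminal payoffs (S − K): max(2.3, 0) = 2.3, max(-54.4, 0) = 0, max(-86.8, 0) = 0
Node u (S = 126): V_u = e^(−0.06)·[0.9566·2.3000 + 0.0434·0.0000] = 2.0720
Node d (S = 72): V_d = e^(−0.06)·[0.9566·0.0000 + 0.0434·0.0000] = 0.0000
Node 0 (S = 120): V_0 = e^(−0.06)·[0.9566·2.0720 + 0.0434·0.0000] = 1.8666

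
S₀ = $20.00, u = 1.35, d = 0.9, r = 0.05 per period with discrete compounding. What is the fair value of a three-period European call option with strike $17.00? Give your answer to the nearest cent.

Risk-neutral probability p = (1 + 0.05 − 0.9)/(1.35 − 0.9) = 0.1500/0.4500 = 0.3333
Terminal stock prices: S_uuu = 49.21, S_uud = 32.81, S_udd = 21.87, S_ddd = 14.58
Terminal payoffs (S − K): max(32.21, 0) = 32.21, max(15.81, 0) = 15.81, max(4.87, 0) = 4.87, max(-2.42, 0) = 0
Node uu (S = 36.45): V_uu = 1/1.05·[0.3333·32.2075 + 0.6667·15.8050] = 20.2595
Node ud (S = 24.3): V_ud = 1/1.05·[0.3333·15.8050 + 0.6667·4.8700] = 8.1095
Node dd (S = 16.2): V_dd = 1/1.05·[0.3333·4.8700 + 0.6667·0.0000] = 1.5460
Node u (S = 27): V_u = 1/1.05·[0.3333·20.2595 + 0.6667·8.1095] = 11.5805
Node d (S = 18): V_d = 1/1.05·[0.3333·8.1095 + 0.6667·1.5460] = 3.5561
Node 0 (S = 20): V_0 = 1/1.05·[0.3333·11.5805 + 0.6667·3.5561] = 5.9342

$5.93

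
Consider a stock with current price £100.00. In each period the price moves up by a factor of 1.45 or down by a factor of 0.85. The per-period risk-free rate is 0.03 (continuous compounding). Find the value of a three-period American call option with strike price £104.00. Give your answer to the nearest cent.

Risk-neutral probability p = (e^0.03 − 0.85)/(1.45 − 0.85) = 0.1805/0.6000 = 0.3008
Terminal stock prices: S_uuu = 304.9, S_uud = 178.7, S_udd = 104.8, S_ddd = 61.41
Terminal payoffs (S − K): max(200.9, 0) = 200.9, max(74.71, 0) = 74.71, max(0.7625, 0) = 0.7625, max(-42.59, 0) = 0
Node uu (S = 210.2): continuation = e^(−0.03)·[0.3008·200.8625 + 0.6992·74.7125] = 109.3237; exercise value = 106.2500 ≤ continuation, so V_uu = 109.3237
Node ud (S = 123.2): continuation = e^(−0.03)·[0.3008·74.7125 + 0.6992·0.7625] = 22.3237; exercise value = 19.2500 ≤ continuation, so V_ud = 22.3237
Node dd (S = 72.25): continuation = e^(−0.03)·[0.3008·0.7625 + 0.6992·0.0000] = 0.2225; exercise value = 0.0000 ≤ continuation, so V_dd = 0.2225
Node u (S = 145): continuation = e^(−0.03)·[0.3008·109.3237 + 0.6992·22.3237] = 47.0565; exercise value = 41.0000 ≤ continuation, so V_u = 47.0565
Node d (S = 85): continuation = e^(−0.03)·[0.3008·22.3237 + 0.6992·0.2225] = 6.6666; exercise value = 0.0000 ≤ continuation, so V_d = 6.6666
Node 0 (S = 100): continuation = e^(−0.03)·[0.3008·47.0565 + 0.6992·6.6666] = 18.2581; exercise value = 0.0000 ≤ continuation, so V_0 = 18.2581

£18.26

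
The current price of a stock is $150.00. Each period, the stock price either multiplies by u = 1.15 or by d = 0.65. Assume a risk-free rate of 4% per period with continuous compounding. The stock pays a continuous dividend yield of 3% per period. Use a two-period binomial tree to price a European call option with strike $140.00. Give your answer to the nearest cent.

Per-period risk-free factor R = e^0.04 = 1.0408; dividend-adjusted growth = e^(0.04−0.03) = 1.0101.
Risk-neutral probability p = (1.0101 − 0.65)/(1.15 − 0.65) = 0.3601/0.5000 = 0.7201
Terminal stock prices: S_uu = 198.4, S_ud = 112.1, S_dd = 63.38
Terminal payoffs (S − K): max(58.37, 0) = 58.37, max(-27.88, 0) = 0, max(-76.62, 0) = 0
Node u (S = 172.5): V_u = e^(−0.04)·[0.7201·58.3750 + 0.2799·0.0000] = 40.3876
Node d (S = 97.5): V_d = e^(−0.04)·[0.7201·0.0000 + 0.2799·0.0000] = 0.0000
Node 0 (S = 150): V_0 = e^(−0.04)·[0.7201·40.3876 + 0.2799·0.0000] = 27.9428

$27.94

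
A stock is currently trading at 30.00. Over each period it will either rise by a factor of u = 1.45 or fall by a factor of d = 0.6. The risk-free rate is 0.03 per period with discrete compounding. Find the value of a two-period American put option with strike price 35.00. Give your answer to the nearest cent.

10.25

Risk-neutral probability p = (1 + 0.03 − 0.6)/(1.45 − 0.6) = 0.4300/0.8500 = 0.5059
Terminal stock prices: S_uu = 63.08, S_ud = 26.1, S_dd = 10.8
Terminal payoffs (K − S): max(-28.08, 0) = 0, max(8.9, 0) = 8.9, max(24.2, 0) = 24.2
Node u (S = 43.5): continuation = 1/1.03·[0.5059·0.0000 + 0.4941·8.9000] = 4.2696; exercise value = 0.0000 ≤ continuation, so V_u = 4.2696
Node d (S = 18): continuation = 1/1.03·[0.5059·8.9000 + 0.4941·24.2000] = 15.9806; exercise value = 17.0000 > continuation, so V_d = 17.0000 (exercise)
Node 0 (S = 30): continuation = 1/1.03·[0.5059·4.2696 + 0.4941·17.0000] = 10.2523; exercise value = 5.0000 ≤ continuation, so V_0 = 10.2523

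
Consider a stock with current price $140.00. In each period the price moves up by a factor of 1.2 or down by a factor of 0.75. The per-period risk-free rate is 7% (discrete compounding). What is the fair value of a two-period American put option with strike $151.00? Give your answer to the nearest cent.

Risk-neutral probability p = (1 + 0.07 − 0.75)/(1.2 − 0.75) = 0.3200/0.4500 = 0.7111
Terminal stock prices: S_uu = 201.6, S_ud = 126, S_dd = 78.75
Terminal payoffs (K − S): max(-50.6, 0) = 0, max(25, 0) = 25, max(72.25, 0) = 72.25
Node u (S = 168): continuation = 1/1.07·[0.7111·0.0000 + 0.2889·25.0000] = 6.7497; exercise value = 0.0000 ≤ continuation, so V_u = 6.7497
Node d (S = 105): continuation = 1/1.07·[0.7111·25.0000 + 0.2889·72.2500] = 36.1215; exercise value = 46.0000 > continuation, so V_d = 46.0000 (exercise)
Node 0 (S = 140): continuation = 1/1.07·[0.7111·6.7497 + 0.2889·46.0000] = 16.9053; exercise value = 11.0000 ≤ continuation, so V_0 = 16.9053

$16.91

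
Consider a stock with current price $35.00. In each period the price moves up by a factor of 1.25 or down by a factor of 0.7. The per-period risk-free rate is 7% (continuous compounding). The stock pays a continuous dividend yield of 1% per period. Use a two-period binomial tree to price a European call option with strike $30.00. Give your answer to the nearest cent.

Per-period risk-free factor R = e^0.07 = 1.0725; dividend-adjusted growth = e^(0.07−0.01) = 1.0618.
Risk-neutral probability p = (1.0618 − 0.7)/(1.25 − 0.7) = 0.3618/0.5500 = 0.6579
Terminal stock prices: S_uu = 54.69, S_ud = 30.62, S_dd = 17.15
Terminal payoffs (S − K): max(24.69, 0) = 24.69, max(0.625, 0) = 0.625, max(-12.85, 0) = 0
Node u (S = 43.75): V_u = e^(−0.07)·[0.6579·24.6875 + 0.3421·0.6250] = 15.3429
Node d (S = 24.5): V_d = e^(−0.07)·[0.6579·0.6250 + 0.3421·0.0000] = 0.3834
Node 0 (S = 35): V_0 = e^(−0.07)·[0.6579·15.3429 + 0.3421·0.3834] = 9.5337

$9.53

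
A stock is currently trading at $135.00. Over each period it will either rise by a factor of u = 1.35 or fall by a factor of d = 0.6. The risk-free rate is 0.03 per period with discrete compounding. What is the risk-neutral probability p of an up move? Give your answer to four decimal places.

p = 0.5733

Risk-neutral probability p = (1 + 0.03 − 0.6)/(1.35 − 0.6) = 0.4300/0.7500 = 0.5733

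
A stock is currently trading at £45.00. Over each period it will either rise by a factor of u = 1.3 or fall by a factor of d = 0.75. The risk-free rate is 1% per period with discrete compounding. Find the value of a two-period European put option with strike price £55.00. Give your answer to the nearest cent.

Risk-neutral probability p = (1 + 0.01 − 0.75)/(1.3 − 0.75) = 0.2600/0.5500 = 0.4727
Terminal stock prices: S_uu = 76.05, S_ud = 43.88, S_dd = 25.31
Terminal payoffs (K − S): max(-21.05, 0) = 0, max(11.12, 0) = 11.12, max(29.69, 0) = 29.69
Node u (S = 58.5): V_u = 1/1.01·[0.4727·0.0000 + 0.5273·11.1250] = 5.8078
Node d (S = 33.75): V_d = 1/1.01·[0.4727·11.1250 + 0.5273·29.6875] = 20.7054
Node 0 (S = 45): V_0 = 1/1.01·[0.4727·5.8078 + 0.5273·20.7054] = 13.5277

£13.53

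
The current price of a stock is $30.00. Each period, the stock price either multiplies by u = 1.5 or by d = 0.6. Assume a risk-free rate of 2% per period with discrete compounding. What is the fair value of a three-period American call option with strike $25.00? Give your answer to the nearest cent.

$12.39

Risk-neutral probability p = (1 + 0.02 − 0.6)/(1.5 − 0.6) = 0.4200/0.9000 = 0.4667
Terminal stock prices: S_uuu = 101.2, S_uud = 40.5, S_udd = 16.2, S_ddd = 6.48
Terminal payoffs (S − K): max(76.25, 0) = 76.25, max(15.5, 0) = 15.5, max(-8.8, 0) = 0, max(-18.52, 0) = 0
Node uu (S = 67.5): continuation = 1/1.02·[0.4667·76.2500 + 0.5333·15.5000] = 42.9902; exercise value = 42.5000 ≤ continuation, so V_uu = 42.9902
Node ud (S = 27): continuation = 1/1.02·[0.4667·15.5000 + 0.5333·0.0000] = 7.0915; exercise value = 2.0000 ≤ continuation, so V_ud = 7.0915
Node dd (S = 10.8): continuation = 1/1.02·[0.4667·0.0000 + 0.5333·0.0000] = 0.0000; exercise value = 0.0000 ≤ continuation, so V_dd = 0.0000
Node u (S = 45): continuation = 1/1.02·[0.4667·42.9902 + 0.5333·7.0915] = 23.3767; exercise value = 20.0000 ≤ continuation, so V_u = 23.3767
Node d (S = 18): continuation = 1/1.02·[0.4667·7.0915 + 0.5333·0.0000] = 3.2445; exercise value = 0.0000 ≤ continuation, so V_d = 3.2445
Node 0 (S = 30): continuation = 1/1.02·[0.4667·23.3767 + 0.5333·3.2445] = 12.3917; exercise value = 5.0000 ≤ continuation, so V_0 = 12.3917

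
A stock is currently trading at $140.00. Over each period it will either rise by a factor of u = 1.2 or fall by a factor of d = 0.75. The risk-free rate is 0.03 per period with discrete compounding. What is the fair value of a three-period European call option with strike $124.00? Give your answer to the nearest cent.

$36.92

Risk-neutral probability p = (1 + 0.03 − 0.75)/(1.2 − 0.75) = 0.2800/0.4500 = 0.6222
Terminal stock prices: S_uuu = 241.9, S_uud = 151.2, S_udd = 94.5, S_ddd = 59.06
Terminal payoffs (S − K): max(117.9, 0) = 117.9, max(27.2, 0) = 27.2, max(-29.5, 0) = 0, max(-64.94, 0) = 0
Node uu (S = 201.6): V_uu = 1/1.03·[0.6222·117.9200 + 0.3778·27.2000] = 81.2117
Node ud (S = 126): V_ud = 1/1.03·[0.6222·27.2000 + 0.3778·0.0000] = 16.4315
Node dd (S = 78.75): V_dd = 1/1.03·[0.6222·0.0000 + 0.3778·0.0000] = 0.0000
Node u (S = 168): V_u = 1/1.03·[0.6222·81.2117 + 0.3778·16.4315] = 55.0866
Node d (S = 105): V_d = 1/1.03·[0.6222·16.4315 + 0.3778·0.0000] = 9.9263
Node 0 (S = 140): V_0 = 1/1.03·[0.6222·55.0866 + 0.3778·9.9263] = 36.9184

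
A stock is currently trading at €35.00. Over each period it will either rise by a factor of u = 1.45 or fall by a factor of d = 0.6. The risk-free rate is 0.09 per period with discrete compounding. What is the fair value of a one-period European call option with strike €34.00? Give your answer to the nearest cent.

Risk-neutral probability p = (1 + 0.09 − 0.6)/(1.45 − 0.6) = 0.4900/0.8500 = 0.5765
Terminal stock prices: S_u = 50.75, S_d = 21
Terminal payoffs (S − K): max(16.75, 0) = 16.75, max(-13, 0) = 0
Node 0 (S = 35): V_0 = 1/1.09·[0.5765·16.7500 + 0.4235·0.0000] = 8.8586

€8.86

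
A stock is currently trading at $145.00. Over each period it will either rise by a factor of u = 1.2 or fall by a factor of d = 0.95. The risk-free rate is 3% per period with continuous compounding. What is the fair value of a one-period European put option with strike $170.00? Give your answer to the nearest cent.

Risk-neutral probability p = (e^0.03 − 0.95)/(1.2 − 0.95) = 0.0805/0.2500 = 0.3218
Terminal stock prices: S_u = 174, S_d = 137.8
Terminal payoffs (K − S): max(-4, 0) = 0, max(32.25, 0) = 32.25
Node 0 (S = 145): V_0 = e^(−0.03)·[0.3218·0.0000 + 0.6782·32.2500] = 21.2250

$21.22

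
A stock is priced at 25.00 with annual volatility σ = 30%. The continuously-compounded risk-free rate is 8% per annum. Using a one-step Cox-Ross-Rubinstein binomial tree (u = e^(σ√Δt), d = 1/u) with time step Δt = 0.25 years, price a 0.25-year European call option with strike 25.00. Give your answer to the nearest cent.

CRR parameters: u = e^(σ√Δt) = e^(0.3·√0.25) = 1.1618, d = 1/u = 0.8607
Per-period rate: rΔt = 0.08·0.25 = 0.02, so R = e^0.02 = 1.0202
Risk-neutral probability p = (e^0.02 − 0.8607)/(1.1618 − 0.8607) = 0.1595/0.3011 = 0.5297
Terminal stock prices: S_u = 29.05, S_d = 21.52
Terminal payoffs (S − K): max(4.046, 0) = 4.046, max(-3.482, 0) = 0
Node 0 (S = 25): V_0 = e^(−0.02)·[0.5297·4.0459 + 0.4703·0.0000] = 2.1005

2.10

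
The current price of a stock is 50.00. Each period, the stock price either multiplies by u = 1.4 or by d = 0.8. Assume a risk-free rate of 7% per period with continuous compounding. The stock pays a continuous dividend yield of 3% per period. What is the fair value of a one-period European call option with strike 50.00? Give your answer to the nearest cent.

7.48

Per-period risk-free factor R = e^0.07 = 1.0725; dividend-adjusted growth = e^(0.07−0.03) = 1.0408.
Risk-neutral probability p = (1.0408 − 0.8)/(1.4 − 0.8) = 0.2408/0.6000 = 0.4014
Terminal stock prices: S_u = 70, S_d = 40
Terminal payoffs (S − K): max(20, 0) = 20, max(-10, 0) = 0
Node 0 (S = 50): V_0 = e^(−0.07)·[0.4014·20.0000 + 0.5986·0.0000] = 7.4843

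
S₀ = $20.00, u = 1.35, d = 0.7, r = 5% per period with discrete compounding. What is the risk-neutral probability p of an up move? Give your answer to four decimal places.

p = 0.5385

Risk-neutral probability p = (1 + 0.05 − 0.7)/(1.35 − 0.7) = 0.3500/0.6500 = 0.5385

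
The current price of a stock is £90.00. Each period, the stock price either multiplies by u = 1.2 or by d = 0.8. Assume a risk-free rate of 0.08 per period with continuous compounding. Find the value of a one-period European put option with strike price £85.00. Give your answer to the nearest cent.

£3.50

Risk-neutral probability p = (e^0.08 − 0.8)/(1.2 − 0.8) = 0.2833/0.4000 = 0.7082
Terminal stock prices: S_u = 108, S_d = 72
Terminal payoffs (K − S): max(-23, 0) = 0, max(13, 0) = 13
Node 0 (S = 90): V_0 = e^(−0.08)·[0.7082·0.0000 + 0.2918·13.0000] = 3.5015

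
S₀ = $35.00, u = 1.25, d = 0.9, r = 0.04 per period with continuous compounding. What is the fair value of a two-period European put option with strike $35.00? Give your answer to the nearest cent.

Risk-neutral probability p = (e^0.04 − 0.9)/(1.25 − 0.9) = 0.1408/0.3500 = 0.4023
Terminal stock prices: S_uu = 54.69, S_ud = 39.38, S_dd = 28.35
Terminal payoffs (K − S): max(-19.69, 0) = 0, max(-4.375, 0) = 0, max(6.65, 0) = 6.65
Node u (S = 43.75): V_u = e^(−0.04)·[0.4023·0.0000 + 0.5977·0.0000] = 0.0000
Node d (S = 31.5): V_d = e^(−0.04)·[0.4023·0.0000 + 0.5977·6.6500] = 3.8187
Node 0 (S = 35): V_0 = e^(−0.04)·[0.4023·0.0000 + 0.5977·3.8187] = 2.1929

$2.19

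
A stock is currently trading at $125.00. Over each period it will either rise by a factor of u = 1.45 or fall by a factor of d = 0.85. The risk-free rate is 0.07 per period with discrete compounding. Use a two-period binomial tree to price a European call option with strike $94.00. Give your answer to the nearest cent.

$44.19

Risk-neutral probability p = (1 + 0.07 − 0.85)/(1.45 − 0.85) = 0.2200/0.6000 = 0.3667
Terminal stock prices: S_uu = 262.8, S_ud = 154.1, S_dd = 90.31
Terminal payoffs (S − K): max(168.8, 0) = 168.8, max(60.06, 0) = 60.06, max(-3.688, 0) = 0
Node u (S = 181.2): V_u = 1/1.07·[0.3667·168.8125 + 0.6333·60.0625] = 93.3995
Node d (S = 106.2): V_d = 1/1.07·[0.3667·60.0625 + 0.6333·0.0000] = 20.5822
Node 0 (S = 125): V_0 = 1/1.07·[0.3667·93.3995 + 0.6333·20.5822] = 44.1887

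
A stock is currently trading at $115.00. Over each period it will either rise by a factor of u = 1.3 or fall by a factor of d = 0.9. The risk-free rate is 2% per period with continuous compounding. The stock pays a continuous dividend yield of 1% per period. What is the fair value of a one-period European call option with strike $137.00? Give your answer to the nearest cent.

Per-period risk-free factor R = e^0.02 = 1.0202; dividend-adjusted growth = e^(0.02−0.01) = 1.0101.
Risk-neutral probability p = (1.0101 − 0.9)/(1.3 − 0.9) = 0.1101/0.4000 = 0.2751
Terminal stock prices: S_u = 149.5, S_d = 103.5
Terminal payoffs (S − K): max(12.5, 0) = 12.5, max(-33.5, 0) = 0
Node 0 (S = 115): V_0 = e^(−0.02)·[0.2751·12.5000 + 0.7249·0.0000] = 3.3710

$3.37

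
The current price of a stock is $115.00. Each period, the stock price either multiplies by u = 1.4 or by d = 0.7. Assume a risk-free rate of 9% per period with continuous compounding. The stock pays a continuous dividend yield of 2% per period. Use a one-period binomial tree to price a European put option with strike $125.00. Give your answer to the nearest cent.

$19.03

Per-period risk-free factor R = e^0.09 = 1.0942; dividend-adjusted growth = e^(0.09−0.02) = 1.0725.
Risk-neutral probability p = (1.0725 − 0.7)/(1.4 − 0.7) = 0.3725/0.7000 = 0.5322
Terminal stock prices: S_u = 161, S_d = 80.5
Terminal payoffs (K − S): max(-36, 0) = 0, max(44.5, 0) = 44.5
Node 0 (S = 115): V_0 = e^(−0.09)·[0.5322·0.0000 + 0.4678·44.5000] = 19.0272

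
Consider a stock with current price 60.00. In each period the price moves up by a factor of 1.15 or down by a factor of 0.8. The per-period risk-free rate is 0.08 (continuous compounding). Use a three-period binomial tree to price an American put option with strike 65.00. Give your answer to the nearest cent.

5.00

Risk-neutral probability p = (e^0.08 − 0.8)/(1.15 − 0.8) = 0.2833/0.3500 = 0.8094
Terminal stock prices: S_uuu = 91.25, S_uud = 63.48, S_udd = 44.16, S_ddd = 30.72
Terminal payoffs (K − S): max(-26.25, 0) = 0, max(1.52, 0) = 1.52, max(20.84, 0) = 20.84, max(34.28, 0) = 34.28
Node uu (S = 79.35): continuation = e^(−0.08)·[0.8094·0.0000 + 0.1906·1.5200] = 0.2674; exercise value = 0.0000 ≤ continuation, so V_uu = 0.2674
Node ud (S = 55.2): continuation = e^(−0.08)·[0.8094·1.5200 + 0.1906·20.8400] = 4.8026; exercise value = 9.8000 > continuation, so V_ud = 9.8000 (exercise)
Node dd (S = 38.4): continuation = e^(−0.08)·[0.8094·20.8400 + 0.1906·34.2800] = 21.6026; exercise value = 26.6000 > continuation, so V_dd = 26.6000 (exercise)
Node u (S = 69): continuation = e^(−0.08)·[0.8094·0.2674 + 0.1906·9.8000] = 1.9242; exercise value = 0.0000 ≤ continuation, so V_u = 1.9242
Node d (S = 48): continuation = e^(−0.08)·[0.8094·9.8000 + 0.1906·26.6000] = 12.0026; exercise value = 17.0000 > continuation, so V_d = 17.0000 (exercise)
Node 0 (S = 60): continuation = e^(−0.08)·[0.8094·1.9242 + 0.1906·17.0000] = 4.4289; exercise value = 5.0000 > continuation, so V_0 = 5.0000 (exercise)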